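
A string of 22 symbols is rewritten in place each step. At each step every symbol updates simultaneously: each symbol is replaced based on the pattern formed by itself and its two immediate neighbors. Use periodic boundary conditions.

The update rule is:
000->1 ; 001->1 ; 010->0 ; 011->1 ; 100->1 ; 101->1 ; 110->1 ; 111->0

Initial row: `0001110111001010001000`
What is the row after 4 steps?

1111011101110101110111
0001110111011011011100
1111011101111111110111
0001110111000000011100

0001110111000000011100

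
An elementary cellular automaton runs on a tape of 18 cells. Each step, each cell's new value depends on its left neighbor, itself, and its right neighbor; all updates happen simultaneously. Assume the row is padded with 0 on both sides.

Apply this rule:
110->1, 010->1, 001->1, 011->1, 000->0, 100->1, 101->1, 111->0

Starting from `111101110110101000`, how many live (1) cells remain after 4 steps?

100111011111111100
111101110000000110
100111011000001111
111101111100011001
count of 1: 12

12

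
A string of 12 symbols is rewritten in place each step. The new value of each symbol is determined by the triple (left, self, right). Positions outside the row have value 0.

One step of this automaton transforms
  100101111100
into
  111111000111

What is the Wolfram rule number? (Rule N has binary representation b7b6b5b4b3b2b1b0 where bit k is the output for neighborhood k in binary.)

127

position 6: 111 → 0  (bit 7 = 0)
position 9: 110 → 1  (bit 6 = 1)
position 4: 101 → 1  (bit 5 = 1)
position 1: 100 → 1  (bit 4 = 1)
position 5: 011 → 1  (bit 3 = 1)
position 0: 010 → 1  (bit 2 = 1)
position 2: 001 → 1  (bit 1 = 1)
position 11: 000 → 1  (bit 0 = 1)
bits b7..b0 = 01111111 = 127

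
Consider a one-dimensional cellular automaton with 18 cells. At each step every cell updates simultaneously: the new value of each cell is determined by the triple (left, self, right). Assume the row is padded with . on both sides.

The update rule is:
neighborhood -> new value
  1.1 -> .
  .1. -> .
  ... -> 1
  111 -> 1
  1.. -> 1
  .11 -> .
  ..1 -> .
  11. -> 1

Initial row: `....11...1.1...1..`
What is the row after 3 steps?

..111..11111..11..

111..111....11..11
.111..11111..11..1
..111..11111..11..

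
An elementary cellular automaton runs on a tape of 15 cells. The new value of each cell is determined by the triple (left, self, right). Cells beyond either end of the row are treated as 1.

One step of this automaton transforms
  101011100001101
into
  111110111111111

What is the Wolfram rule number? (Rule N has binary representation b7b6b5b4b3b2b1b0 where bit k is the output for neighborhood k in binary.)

127

position 5: 111 → 0  (bit 7 = 0)
position 0: 110 → 1  (bit 6 = 1)
position 1: 101 → 1  (bit 5 = 1)
position 7: 100 → 1  (bit 4 = 1)
position 4: 011 → 1  (bit 3 = 1)
position 2: 010 → 1  (bit 2 = 1)
position 10: 001 → 1  (bit 1 = 1)
position 8: 000 → 1  (bit 0 = 1)
bits b7..b0 = 01111111 = 127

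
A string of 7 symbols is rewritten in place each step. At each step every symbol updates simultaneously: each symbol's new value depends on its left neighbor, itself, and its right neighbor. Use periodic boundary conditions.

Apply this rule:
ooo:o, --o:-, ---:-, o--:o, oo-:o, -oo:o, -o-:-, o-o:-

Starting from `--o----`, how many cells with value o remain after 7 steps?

---o---
----o--
-----o-
------o
o------
-o-----
--o----
count of o: 1

1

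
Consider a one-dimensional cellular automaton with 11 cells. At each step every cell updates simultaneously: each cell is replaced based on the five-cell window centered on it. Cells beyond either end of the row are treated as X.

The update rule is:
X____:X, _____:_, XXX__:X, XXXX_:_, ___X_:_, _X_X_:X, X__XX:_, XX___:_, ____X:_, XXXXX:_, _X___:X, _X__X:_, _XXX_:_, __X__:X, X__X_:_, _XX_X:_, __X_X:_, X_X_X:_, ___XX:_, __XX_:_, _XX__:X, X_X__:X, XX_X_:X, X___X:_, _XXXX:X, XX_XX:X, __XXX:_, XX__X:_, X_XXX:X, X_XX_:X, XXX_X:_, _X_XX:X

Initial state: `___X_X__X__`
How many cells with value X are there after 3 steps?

____XX__X__
_X___X__X__
XXX__X__X__
count of X: 5

5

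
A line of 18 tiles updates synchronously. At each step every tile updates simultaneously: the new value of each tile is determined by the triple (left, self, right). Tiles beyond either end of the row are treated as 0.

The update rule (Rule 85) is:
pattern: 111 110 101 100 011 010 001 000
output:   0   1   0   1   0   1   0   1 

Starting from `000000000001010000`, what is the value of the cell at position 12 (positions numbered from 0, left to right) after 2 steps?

111111111101011111
000000000101000001
position 12 holds 0

0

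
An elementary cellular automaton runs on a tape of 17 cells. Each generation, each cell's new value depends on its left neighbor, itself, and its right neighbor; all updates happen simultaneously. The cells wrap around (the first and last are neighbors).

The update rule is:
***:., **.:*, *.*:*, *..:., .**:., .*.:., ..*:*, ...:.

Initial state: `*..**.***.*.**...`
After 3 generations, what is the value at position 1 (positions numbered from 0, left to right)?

..*.**..**.*.*..*
.*.*.*.*.**.*..*.
*.*.*.*.*.**..*..
position 1 holds .

.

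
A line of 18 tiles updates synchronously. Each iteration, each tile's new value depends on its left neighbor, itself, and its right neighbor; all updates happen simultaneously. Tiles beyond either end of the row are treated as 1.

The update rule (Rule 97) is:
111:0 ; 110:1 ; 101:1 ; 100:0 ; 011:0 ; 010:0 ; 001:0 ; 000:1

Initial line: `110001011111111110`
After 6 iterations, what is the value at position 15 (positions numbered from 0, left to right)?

0

010100100000000011
101000001111111000
110011100000001010
010000101111100101
100110010000100010
100010000110001001
position 15 holds 0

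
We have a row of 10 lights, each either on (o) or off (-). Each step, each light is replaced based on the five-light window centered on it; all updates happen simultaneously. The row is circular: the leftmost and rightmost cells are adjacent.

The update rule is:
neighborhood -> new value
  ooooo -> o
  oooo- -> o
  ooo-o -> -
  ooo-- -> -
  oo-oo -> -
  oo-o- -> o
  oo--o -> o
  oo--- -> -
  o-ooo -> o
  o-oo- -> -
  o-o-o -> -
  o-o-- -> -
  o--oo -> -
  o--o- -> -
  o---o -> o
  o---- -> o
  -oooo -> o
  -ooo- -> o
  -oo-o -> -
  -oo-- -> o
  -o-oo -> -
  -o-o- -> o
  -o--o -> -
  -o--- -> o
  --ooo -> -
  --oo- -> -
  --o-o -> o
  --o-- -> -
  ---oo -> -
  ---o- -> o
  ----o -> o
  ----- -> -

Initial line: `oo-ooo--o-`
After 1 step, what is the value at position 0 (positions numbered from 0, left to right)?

-

step 1: ---oo-o-o-
position 0 holds -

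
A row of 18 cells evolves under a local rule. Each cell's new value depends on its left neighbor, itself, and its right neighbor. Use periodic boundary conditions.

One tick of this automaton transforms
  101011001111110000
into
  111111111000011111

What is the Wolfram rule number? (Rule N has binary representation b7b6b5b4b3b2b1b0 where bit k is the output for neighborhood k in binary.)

127

position 9: 111 → 0  (bit 7 = 0)
position 5: 110 → 1  (bit 6 = 1)
position 1: 101 → 1  (bit 5 = 1)
position 6: 100 → 1  (bit 4 = 1)
position 4: 011 → 1  (bit 3 = 1)
position 0: 010 → 1  (bit 2 = 1)
position 7: 001 → 1  (bit 1 = 1)
position 15: 000 → 1  (bit 0 = 1)
bits b7..b0 = 01111111 = 127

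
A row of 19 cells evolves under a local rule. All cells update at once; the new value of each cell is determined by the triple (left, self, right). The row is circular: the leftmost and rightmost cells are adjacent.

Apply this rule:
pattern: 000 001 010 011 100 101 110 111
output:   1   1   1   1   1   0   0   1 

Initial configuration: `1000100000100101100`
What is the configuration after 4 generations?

1111111111100110011

1111111111111101011
1111111111111001011
1111111111110111011
1111111111100110011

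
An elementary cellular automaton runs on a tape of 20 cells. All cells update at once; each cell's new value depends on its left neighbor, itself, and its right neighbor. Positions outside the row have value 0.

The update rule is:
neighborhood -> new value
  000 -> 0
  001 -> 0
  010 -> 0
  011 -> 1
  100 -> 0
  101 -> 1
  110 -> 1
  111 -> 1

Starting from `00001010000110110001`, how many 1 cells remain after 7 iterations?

5

iteration 1: 00000100000111110000
iteration 2: 00000000000111110000
iteration 3: 00000000000111110000  (fixed point — unchanged through iteration 7)
count of 1: 5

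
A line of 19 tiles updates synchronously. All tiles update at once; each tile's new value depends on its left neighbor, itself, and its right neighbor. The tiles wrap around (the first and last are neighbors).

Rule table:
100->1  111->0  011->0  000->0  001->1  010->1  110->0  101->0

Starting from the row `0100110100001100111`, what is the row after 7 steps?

0000001110000011100

0111000110010011000
1000101001111100100
1101101110000011111
0000000001000100000
0000000011101110000
0000000100000001000
0000001110000011100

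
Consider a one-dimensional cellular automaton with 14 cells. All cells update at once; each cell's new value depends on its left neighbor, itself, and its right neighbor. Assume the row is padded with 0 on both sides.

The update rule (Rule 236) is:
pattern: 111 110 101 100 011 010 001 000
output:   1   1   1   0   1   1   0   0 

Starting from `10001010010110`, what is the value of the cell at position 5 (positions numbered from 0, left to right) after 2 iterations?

1

10001110011110
10001110011110
position 5 holds 1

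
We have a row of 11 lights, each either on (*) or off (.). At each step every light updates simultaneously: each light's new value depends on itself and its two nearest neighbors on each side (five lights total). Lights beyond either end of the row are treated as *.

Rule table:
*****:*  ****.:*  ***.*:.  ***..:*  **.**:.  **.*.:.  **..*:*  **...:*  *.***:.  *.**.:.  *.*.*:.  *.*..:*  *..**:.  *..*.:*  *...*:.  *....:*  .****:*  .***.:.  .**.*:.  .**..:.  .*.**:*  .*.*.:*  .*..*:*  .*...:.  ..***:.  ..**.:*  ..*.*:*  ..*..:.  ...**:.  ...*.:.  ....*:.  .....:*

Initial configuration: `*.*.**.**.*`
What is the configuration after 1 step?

...*.......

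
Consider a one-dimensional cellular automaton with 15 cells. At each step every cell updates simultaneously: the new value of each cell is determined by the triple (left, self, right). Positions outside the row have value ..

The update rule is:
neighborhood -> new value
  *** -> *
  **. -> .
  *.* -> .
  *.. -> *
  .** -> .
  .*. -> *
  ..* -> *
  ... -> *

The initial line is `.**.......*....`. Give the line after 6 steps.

*..************
***.**********.
.*...********.*
*****.******..*
.***...****.***
*.*.***.**...*.

*.*.***.**...*.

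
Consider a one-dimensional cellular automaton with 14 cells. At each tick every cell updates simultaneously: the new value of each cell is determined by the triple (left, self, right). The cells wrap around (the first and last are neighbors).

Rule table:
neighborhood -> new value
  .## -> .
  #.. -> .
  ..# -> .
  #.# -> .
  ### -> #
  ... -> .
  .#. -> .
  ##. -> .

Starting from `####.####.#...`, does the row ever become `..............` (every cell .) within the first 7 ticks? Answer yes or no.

.##...##......
..............
all cells are . at tick 2

yes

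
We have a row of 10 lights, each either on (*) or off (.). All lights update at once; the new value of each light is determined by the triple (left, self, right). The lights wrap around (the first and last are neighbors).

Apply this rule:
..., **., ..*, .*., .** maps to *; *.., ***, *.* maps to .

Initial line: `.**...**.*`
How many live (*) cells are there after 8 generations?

6

.**.****.*
.**.*..*.*
.**.*.**.*
.**.*.**.*  (fixed point — unchanged through generation 8)
count of *: 6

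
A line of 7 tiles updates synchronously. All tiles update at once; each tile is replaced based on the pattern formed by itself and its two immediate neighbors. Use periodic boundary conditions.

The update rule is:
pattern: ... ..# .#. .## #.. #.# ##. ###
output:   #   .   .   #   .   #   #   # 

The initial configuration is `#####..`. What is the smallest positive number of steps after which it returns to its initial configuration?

#####..

1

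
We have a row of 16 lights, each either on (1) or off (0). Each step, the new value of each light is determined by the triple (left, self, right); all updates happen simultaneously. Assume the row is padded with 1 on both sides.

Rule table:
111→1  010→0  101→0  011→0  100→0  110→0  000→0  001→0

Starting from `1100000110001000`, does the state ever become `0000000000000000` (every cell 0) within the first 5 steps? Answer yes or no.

1000000000000000
0000000000000000
all cells are 0 at step 2

yes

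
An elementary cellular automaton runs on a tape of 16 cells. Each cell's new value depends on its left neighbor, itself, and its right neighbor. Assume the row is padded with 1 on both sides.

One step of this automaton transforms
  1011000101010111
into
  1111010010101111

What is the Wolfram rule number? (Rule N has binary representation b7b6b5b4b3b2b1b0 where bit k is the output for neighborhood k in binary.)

position 14: 111 → 1  (bit 7 = 1)
position 0: 110 → 1  (bit 6 = 1)
position 1: 101 → 1  (bit 5 = 1)
position 4: 100 → 0  (bit 4 = 0)
position 2: 011 → 1  (bit 3 = 1)
position 7: 010 → 0  (bit 2 = 0)
position 6: 001 → 0  (bit 1 = 0)
position 5: 000 → 1  (bit 0 = 1)
bits b7..b0 = 11101001 = 233

233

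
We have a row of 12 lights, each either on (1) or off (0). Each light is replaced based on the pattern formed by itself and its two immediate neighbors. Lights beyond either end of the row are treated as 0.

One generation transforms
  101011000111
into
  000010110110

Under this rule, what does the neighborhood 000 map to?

1

At position 7 the neighborhood is 000; the next row has 1 there.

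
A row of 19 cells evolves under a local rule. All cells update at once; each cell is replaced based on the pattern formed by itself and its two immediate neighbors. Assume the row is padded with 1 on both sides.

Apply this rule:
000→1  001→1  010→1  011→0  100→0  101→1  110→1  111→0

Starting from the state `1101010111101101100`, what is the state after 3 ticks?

0111111000110110101
1000001011011011110
1011111101101100011

1011111101101100011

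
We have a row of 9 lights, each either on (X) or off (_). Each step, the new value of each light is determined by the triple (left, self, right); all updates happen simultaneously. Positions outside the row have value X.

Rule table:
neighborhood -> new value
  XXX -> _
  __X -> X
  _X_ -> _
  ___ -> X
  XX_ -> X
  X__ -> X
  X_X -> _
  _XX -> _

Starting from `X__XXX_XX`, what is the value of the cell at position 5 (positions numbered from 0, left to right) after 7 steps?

XXX__X___
__XXX_XXX
XX__X____
_XXX_XXXX
___X_____
XXX_XXXXX
__X______
position 5 holds _

_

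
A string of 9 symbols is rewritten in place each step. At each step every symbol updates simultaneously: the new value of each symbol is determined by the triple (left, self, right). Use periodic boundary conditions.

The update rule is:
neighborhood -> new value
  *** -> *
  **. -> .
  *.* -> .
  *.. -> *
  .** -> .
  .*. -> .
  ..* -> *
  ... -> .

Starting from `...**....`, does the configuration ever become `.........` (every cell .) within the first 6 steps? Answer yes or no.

step 1: ..*..*...
step 2: .*.**.*..
step 3: *......*.
step 4: .*....*..
step 5: *.*..*.*.
step 6: ...**....
step 6 is ...**...., still not uniform .

no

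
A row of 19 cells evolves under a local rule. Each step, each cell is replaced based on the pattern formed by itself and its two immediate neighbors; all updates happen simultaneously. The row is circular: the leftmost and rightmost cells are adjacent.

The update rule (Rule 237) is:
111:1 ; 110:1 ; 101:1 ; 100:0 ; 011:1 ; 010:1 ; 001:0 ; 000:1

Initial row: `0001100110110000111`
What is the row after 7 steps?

0101100111110110111
1111100111111111111
1111100111111111111  (fixed point — unchanged through step 7)

1111100111111111111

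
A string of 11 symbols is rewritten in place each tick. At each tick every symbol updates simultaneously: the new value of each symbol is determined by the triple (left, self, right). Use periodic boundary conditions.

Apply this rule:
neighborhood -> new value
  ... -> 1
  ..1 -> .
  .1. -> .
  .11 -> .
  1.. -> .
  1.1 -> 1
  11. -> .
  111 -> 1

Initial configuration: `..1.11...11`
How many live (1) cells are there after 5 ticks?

8

...1...1...
11...1...11
1..1...1..1
.....1.....
1111...1111
count of 1: 8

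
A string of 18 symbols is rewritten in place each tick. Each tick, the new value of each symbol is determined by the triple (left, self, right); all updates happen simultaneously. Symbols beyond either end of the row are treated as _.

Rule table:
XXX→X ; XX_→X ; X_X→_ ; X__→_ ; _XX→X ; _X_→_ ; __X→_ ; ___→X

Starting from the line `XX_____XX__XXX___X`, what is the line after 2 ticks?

XX_XXX_XX__XXX___X

tick 1: XX_XXX_XX__XXX_X__
tick 2: XX_XXX_XX__XXX___X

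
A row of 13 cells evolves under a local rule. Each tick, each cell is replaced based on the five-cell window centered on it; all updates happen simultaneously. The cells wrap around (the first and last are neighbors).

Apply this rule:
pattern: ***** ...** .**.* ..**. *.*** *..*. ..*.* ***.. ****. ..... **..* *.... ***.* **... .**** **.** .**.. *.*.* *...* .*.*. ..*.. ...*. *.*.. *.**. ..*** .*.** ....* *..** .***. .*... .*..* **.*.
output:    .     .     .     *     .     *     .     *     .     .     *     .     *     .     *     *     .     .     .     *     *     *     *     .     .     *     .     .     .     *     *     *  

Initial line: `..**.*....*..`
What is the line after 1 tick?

..*.***..***.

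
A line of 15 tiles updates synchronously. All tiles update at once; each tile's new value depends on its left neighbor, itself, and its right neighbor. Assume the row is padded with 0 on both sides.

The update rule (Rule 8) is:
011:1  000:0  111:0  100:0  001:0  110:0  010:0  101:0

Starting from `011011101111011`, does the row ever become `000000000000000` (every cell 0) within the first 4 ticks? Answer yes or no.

yes

010010001000010
000000000000000
all cells are 0 at tick 2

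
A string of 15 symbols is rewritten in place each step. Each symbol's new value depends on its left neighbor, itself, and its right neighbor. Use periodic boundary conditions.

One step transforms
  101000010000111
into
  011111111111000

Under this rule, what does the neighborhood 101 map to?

1

At position 1 the neighborhood is 101; the next row has 1 there.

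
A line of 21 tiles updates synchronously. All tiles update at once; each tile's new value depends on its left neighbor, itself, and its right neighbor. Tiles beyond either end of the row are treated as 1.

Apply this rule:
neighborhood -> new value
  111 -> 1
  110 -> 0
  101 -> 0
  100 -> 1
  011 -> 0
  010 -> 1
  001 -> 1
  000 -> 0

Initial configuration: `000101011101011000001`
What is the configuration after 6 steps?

101101001001000100010
000001111111101110110
100010111111000100000
010110011110101110001
010001101100100101010
011010000011111101010

011010000011111101010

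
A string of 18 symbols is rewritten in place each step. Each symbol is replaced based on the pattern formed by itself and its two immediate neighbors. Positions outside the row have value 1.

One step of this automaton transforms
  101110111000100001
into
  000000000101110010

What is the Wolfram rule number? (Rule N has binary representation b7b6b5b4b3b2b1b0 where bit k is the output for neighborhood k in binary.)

22

position 3: 111 → 0  (bit 7 = 0)
position 0: 110 → 0  (bit 6 = 0)
position 1: 101 → 0  (bit 5 = 0)
position 9: 100 → 1  (bit 4 = 1)
position 2: 011 → 0  (bit 3 = 0)
position 12: 010 → 1  (bit 2 = 1)
position 11: 001 → 1  (bit 1 = 1)
position 10: 000 → 0  (bit 0 = 0)
bits b7..b0 = 00010110 = 22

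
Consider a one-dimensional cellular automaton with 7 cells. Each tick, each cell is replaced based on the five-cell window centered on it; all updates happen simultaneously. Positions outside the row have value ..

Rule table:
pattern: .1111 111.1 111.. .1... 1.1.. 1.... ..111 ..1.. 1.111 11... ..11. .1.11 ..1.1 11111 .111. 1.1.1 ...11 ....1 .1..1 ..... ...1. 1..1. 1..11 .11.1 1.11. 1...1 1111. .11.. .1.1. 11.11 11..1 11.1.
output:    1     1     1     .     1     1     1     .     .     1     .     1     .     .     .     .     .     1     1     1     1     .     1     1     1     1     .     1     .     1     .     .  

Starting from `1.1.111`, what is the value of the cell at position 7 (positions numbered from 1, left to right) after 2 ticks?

.

tick 1: ...1..1
tick 2: 111.1..
position 7 holds .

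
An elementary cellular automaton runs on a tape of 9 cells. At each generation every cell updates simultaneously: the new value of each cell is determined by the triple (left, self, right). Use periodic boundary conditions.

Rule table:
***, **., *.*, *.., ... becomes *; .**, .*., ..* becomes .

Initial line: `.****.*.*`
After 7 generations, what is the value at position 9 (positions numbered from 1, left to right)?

*

*.****.*.
.*.****.*
*.*.****.
.*.*.****
*.*.*.***
**.*.*.**
***.*.*.*
position 9 holds *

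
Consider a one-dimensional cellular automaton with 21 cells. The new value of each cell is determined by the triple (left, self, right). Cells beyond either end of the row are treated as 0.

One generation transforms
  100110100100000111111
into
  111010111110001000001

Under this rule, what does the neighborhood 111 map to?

0

At position 16 the neighborhood is 111; the next row has 0 there.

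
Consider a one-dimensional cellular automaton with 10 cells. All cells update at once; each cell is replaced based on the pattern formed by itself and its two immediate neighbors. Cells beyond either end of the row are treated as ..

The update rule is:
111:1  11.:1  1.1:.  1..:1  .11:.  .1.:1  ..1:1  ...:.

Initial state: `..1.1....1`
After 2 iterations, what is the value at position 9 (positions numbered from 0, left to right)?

iteration 1: .11.11..11
iteration 2: 1.1..111.1
position 9 holds 1

1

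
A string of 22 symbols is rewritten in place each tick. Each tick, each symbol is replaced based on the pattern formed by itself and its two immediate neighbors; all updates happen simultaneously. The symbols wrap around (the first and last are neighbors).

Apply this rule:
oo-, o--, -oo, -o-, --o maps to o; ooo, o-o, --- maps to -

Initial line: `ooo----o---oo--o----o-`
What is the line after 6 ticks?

o-oo--ooo-ooooooo--oo-
o-ooooo-o-o-----ooooo-
o-o---o-o-oo---oo---o-
o-oo-oo-o-ooo-oooo-oo-
o-oo-oo-o-o-o-o--o-oo-
o-oo-oo-o-o-o-oooo-oo-

o-oo-oo-o-o-o-oooo-oo-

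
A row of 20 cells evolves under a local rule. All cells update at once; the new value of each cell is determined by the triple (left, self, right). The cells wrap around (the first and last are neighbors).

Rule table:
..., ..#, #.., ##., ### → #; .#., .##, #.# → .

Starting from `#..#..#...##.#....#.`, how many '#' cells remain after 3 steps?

13

.##.##.###.#..####..
#.#..#..##..##.#####
#..##.##.###.#..####
count of #: 13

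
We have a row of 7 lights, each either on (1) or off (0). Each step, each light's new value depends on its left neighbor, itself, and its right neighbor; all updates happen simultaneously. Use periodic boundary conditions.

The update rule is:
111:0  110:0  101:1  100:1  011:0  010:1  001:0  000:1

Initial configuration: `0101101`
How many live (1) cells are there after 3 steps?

step 1: 1110011
step 2: 0001000
step 3: 1101111
count of 1: 6

6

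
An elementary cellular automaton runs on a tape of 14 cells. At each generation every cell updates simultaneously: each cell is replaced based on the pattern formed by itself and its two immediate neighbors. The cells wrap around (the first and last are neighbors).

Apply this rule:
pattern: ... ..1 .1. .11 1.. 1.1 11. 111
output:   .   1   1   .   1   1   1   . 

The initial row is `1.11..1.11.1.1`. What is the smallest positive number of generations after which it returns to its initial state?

11.11111.1111.
.11....11...11
1.11..1.11.1.1

3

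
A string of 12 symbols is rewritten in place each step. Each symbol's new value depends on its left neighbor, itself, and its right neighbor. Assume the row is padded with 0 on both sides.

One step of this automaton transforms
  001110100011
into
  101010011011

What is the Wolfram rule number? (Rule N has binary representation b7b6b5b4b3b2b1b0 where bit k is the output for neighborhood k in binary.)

89

position 3: 111 → 0  (bit 7 = 0)
position 4: 110 → 1  (bit 6 = 1)
position 5: 101 → 0  (bit 5 = 0)
position 7: 100 → 1  (bit 4 = 1)
position 2: 011 → 1  (bit 3 = 1)
position 6: 010 → 0  (bit 2 = 0)
position 1: 001 → 0  (bit 1 = 0)
position 0: 000 → 1  (bit 0 = 1)
bits b7..b0 = 01011001 = 89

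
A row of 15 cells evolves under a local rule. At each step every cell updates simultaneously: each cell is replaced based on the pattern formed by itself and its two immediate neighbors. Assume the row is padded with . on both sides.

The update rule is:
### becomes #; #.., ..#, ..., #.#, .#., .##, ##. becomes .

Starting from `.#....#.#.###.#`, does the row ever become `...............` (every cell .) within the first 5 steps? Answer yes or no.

yes

step 1: ...........#...
step 2: ...............
all cells are . at step 2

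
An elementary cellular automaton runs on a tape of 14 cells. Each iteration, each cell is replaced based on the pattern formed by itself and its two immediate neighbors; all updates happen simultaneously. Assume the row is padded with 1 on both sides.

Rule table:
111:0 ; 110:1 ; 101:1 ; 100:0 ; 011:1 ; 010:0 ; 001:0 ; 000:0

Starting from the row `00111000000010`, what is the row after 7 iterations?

00000000000001

00101000000001
00010000000001
00000000000001
00000000000001  (fixed point — unchanged through iteration 7)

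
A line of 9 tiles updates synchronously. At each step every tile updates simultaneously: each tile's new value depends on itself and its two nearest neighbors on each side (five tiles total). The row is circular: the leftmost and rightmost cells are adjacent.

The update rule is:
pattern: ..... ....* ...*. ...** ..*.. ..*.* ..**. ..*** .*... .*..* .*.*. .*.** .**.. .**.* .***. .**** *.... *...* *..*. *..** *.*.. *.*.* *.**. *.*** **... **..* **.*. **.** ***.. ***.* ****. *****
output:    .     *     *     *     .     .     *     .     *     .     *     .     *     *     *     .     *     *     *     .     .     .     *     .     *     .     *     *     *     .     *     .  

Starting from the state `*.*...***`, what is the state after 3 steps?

.******.*

.*.***..*
*...**.*.
.******.*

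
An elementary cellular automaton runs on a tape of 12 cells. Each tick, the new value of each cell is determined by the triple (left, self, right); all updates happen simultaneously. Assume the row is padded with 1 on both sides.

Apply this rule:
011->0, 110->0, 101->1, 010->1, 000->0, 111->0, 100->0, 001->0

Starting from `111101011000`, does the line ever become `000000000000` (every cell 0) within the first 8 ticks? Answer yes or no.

yes

000011100000
000000000000
all cells are 0 at tick 2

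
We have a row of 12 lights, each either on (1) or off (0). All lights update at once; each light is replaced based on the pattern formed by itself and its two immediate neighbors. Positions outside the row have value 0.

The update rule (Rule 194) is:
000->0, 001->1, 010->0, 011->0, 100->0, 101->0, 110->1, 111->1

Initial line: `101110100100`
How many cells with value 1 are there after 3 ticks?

000110001000
001010010000
010000100000
count of 1: 2

2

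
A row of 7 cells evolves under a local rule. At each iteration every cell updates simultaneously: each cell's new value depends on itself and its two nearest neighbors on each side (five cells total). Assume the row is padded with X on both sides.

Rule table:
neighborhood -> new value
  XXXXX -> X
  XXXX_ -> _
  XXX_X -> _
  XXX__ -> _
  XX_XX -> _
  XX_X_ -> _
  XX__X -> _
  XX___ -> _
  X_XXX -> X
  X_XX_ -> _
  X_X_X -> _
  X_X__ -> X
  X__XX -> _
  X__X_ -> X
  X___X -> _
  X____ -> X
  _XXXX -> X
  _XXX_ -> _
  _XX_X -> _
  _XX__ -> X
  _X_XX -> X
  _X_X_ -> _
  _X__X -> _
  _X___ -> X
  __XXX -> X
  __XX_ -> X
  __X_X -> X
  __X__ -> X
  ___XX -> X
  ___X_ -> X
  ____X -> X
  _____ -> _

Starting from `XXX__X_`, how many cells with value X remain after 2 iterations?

X___XXX
___XXXX
count of X: 4

4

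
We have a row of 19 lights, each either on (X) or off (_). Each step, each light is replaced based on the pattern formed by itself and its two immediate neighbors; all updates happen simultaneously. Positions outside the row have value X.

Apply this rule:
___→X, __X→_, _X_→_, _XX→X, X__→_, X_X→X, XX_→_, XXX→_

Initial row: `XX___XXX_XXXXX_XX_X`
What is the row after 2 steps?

step 1: ___X_X__XX____XX_XX
step 2: _X__X___X__XX_X_XX_

_X__X___X__XX_X_XX_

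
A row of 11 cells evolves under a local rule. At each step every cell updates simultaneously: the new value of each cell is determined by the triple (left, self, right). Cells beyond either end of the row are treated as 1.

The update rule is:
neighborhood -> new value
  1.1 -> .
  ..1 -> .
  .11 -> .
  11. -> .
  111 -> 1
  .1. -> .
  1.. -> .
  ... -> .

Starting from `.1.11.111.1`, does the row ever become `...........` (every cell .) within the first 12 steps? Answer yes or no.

yes

.......1...
...........
all cells are . at step 2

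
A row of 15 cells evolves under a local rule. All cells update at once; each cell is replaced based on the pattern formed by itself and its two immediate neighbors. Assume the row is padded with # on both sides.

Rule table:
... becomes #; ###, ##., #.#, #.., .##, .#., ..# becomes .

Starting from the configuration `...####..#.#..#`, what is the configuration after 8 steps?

...###########.

step 1: .#.............
step 2: ...###########.
step 3: .#.............  (repeats step 1; period 2)
step 8: ...###########.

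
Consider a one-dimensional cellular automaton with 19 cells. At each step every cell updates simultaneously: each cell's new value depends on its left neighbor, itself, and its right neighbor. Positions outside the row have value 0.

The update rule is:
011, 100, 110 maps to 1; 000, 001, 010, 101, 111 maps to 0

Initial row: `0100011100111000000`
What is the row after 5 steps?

step 1: 0010010110101100000
step 2: 0001000110001110000
step 3: 0000100111001011000
step 4: 0000010101100011100
step 5: 0000000001110010110

0000000001110010110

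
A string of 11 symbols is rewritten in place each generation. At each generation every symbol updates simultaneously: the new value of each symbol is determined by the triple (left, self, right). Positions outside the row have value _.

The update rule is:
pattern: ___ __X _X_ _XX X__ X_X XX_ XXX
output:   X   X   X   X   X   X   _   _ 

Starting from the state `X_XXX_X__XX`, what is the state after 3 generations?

XXX__XXXXX_
X__XXX____X
XXXX__XXXXX

XXXX__XXXXX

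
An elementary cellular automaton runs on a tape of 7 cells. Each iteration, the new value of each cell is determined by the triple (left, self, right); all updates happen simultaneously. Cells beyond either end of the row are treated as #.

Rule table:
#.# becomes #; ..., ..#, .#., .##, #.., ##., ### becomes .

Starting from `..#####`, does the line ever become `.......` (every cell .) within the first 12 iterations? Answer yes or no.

.......
all cells are . at iteration 1

yes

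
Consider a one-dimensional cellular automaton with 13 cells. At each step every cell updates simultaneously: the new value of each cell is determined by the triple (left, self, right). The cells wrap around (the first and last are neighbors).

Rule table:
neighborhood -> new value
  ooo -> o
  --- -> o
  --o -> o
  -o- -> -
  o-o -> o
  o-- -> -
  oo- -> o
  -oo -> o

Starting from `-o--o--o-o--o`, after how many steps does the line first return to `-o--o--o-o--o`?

step 1: o--o--o-o--o-
step 2: --o--o-o--o-o
step 3: -o--o-o--o-o-
step 4: o--o-o--o-o--
step 5: --o-o--o-o--o
step 6: -o-o--o-o--o-
step 7: o-o--o-o--o--
step 8: -o--o-o--o--o
step 9: o--o-o--o--o-
step 10: --o-o--o--o-o
step 11: -o-o--o--o-o-
step 12: o-o--o--o-o--
step 13: -o--o--o-o--o

13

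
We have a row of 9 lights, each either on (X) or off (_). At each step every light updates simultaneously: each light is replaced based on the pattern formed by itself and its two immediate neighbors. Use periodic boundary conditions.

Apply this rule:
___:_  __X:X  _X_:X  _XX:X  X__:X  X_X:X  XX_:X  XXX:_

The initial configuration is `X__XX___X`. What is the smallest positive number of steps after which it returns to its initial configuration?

XXXXXX_XX
_____XXX_
____XX_XX
X__XXXXXX
XXXX_____
X__XX___X

6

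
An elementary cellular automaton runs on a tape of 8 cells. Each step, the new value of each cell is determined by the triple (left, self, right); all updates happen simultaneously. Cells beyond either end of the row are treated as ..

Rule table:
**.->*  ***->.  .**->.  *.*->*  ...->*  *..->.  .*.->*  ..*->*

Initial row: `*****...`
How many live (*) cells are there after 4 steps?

....*.**
******.*
.....***
*****..*
count of *: 6

6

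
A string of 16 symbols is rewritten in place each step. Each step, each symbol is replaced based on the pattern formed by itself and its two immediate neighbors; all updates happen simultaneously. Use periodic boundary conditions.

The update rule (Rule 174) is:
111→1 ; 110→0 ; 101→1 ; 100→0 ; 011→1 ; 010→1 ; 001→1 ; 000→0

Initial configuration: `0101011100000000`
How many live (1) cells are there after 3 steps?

1111111000000000
1111110000000001
1111100000000011
count of 1: 7

7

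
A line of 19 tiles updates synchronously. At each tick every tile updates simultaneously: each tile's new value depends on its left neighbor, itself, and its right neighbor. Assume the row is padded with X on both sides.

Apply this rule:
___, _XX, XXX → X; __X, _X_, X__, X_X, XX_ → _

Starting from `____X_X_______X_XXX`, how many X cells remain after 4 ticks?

_XX_____XXXXX___XXX
_X__XXX_XXXX__X_XXX
____XX__XXX_____XXX
_XX_X___XX__XXX_XXX
count of X: 11

11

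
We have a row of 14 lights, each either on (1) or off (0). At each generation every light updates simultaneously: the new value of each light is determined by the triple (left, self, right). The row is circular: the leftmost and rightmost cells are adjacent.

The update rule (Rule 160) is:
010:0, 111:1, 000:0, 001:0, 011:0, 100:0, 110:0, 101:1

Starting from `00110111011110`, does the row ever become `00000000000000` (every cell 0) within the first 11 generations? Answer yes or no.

yes

generation 1: 00001010101100
generation 2: 00000101010000
generation 3: 00000010100000
generation 4: 00000001000000
generation 5: 00000000000000
all cells are 0 at generation 5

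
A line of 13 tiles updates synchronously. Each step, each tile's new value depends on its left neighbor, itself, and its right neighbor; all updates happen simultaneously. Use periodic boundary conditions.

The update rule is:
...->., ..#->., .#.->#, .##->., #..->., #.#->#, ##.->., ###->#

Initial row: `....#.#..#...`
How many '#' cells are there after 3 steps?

step 1: ....###..#...
step 2: .....#...#...
step 3: .....#...#...
count of #: 2

2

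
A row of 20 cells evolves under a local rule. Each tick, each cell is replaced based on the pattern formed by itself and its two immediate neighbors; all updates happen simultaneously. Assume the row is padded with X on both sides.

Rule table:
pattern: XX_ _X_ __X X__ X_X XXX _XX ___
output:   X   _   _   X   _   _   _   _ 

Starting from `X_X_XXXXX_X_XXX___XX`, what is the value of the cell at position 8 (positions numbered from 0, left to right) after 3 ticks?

_

X_______X_____XX____
XX_______X_____XX___
_XX_______X_____XX__
position 8 holds _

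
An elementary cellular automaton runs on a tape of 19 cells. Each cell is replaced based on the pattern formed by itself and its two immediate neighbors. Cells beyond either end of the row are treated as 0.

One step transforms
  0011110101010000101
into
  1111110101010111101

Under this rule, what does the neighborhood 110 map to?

1

At position 5 the neighborhood is 110; the next row has 1 there.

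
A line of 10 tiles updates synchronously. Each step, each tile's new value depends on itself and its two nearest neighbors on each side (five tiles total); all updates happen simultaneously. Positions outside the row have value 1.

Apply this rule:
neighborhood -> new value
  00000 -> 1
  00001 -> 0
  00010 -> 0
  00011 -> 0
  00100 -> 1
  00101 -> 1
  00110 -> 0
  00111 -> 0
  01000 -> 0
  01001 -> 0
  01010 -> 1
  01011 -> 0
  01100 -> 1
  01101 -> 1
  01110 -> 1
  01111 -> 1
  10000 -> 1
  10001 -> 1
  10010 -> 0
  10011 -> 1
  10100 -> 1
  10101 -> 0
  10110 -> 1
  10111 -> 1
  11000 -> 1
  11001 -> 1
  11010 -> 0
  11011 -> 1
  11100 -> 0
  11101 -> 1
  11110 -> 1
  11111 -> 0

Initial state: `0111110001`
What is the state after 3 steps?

1111100100

1110101100
0110001111
1111100100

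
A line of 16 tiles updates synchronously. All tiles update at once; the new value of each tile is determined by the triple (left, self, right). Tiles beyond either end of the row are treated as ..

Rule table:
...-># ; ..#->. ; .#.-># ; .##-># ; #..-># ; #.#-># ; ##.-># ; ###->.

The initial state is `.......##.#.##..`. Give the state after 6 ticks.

tick 1: ######.#########
tick 2: #....###.......#
tick 3: ####.#.#######.#
tick 4: #..#####.....###
tick 5: ##.#...#####.#.#
tick 6: ######.#...#####

######.#...#####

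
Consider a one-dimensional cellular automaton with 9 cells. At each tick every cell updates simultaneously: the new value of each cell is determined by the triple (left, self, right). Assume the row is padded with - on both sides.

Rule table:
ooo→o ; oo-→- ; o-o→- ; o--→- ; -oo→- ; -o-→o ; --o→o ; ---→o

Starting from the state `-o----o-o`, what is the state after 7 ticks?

oo-oooo-o
----oo--o
oooo---oo
-oo--oo--
o---o---o
o-ooo-ooo
o--o---o-

o--o---o-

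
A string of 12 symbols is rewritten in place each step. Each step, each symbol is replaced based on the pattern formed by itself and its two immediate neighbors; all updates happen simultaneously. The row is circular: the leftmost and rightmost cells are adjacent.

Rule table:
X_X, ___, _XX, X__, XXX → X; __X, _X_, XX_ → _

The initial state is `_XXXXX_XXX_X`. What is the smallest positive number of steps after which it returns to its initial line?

12

step 1: XXXXX_XXX_X_
step 2: XXXX_XXX_X_X
step 3: XXX_XXX_X_XX
step 4: XX_XXX_X_XXX
step 5: X_XXX_X_XXXX
step 6: _XXX_X_XXXXX
step 7: XXX_X_XXXXX_
step 8: XX_X_XXXXX_X
step 9: X_X_XXXXX_XX
step 10: _X_XXXXX_XXX
step 11: X_XXXXX_XXX_
step 12: _XXXXX_XXX_X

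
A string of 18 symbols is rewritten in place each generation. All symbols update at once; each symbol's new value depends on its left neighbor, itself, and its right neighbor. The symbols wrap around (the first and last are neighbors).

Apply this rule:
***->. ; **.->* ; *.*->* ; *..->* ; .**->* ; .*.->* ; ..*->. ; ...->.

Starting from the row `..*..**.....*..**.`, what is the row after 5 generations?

..*****..********.

generation 1: ..**.***....**.***
generation 2: *.****.**...****.*
generation 3: ***..*****..*..***
generation 4: ..**.*...**.**.*..
generation 5: ..*****..********.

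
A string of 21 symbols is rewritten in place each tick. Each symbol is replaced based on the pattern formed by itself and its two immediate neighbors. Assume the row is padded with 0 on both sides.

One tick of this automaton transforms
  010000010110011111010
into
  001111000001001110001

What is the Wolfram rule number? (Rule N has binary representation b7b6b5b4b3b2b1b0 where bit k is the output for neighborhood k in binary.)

145

position 14: 111 → 1  (bit 7 = 1)
position 10: 110 → 0  (bit 6 = 0)
position 8: 101 → 0  (bit 5 = 0)
position 2: 100 → 1  (bit 4 = 1)
position 9: 011 → 0  (bit 3 = 0)
position 1: 010 → 0  (bit 2 = 0)
position 0: 001 → 0  (bit 1 = 0)
position 3: 000 → 1  (bit 0 = 1)
bits b7..b0 = 10010001 = 145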